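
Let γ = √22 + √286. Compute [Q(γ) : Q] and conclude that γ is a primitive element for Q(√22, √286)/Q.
[Q(γ) : Q] = 4 (equivalently, Q(γ) = Q(√22, √286))

Obviously Q(γ) ⊆ Q(√22, √286), and [Q(√22, √286):Q] = 4 (since 22, 286 are distinct squarefree integers > 1 with 6292 not a perfect square). To show equality we compute the minimal polynomial of γ. From γ = √22 + √286: γ^2 = 22 + 2√(6292) + 286 = 308 + 2√(6292), so γ^2 - 308 = 2√(6292); squaring, (γ^2 - 308)^2 = 4·6292, i.e. γ^4 - 616γ^2 + 94864 - 25168 = 0, i.e. γ^4 - 616γ^2 + 69696 = 0. So γ is a root of x^4 - 616x^2 + 69696. This polynomial is irreducible over Q: it has no rational root (each ±√22 ± √286 is irrational), and any factorization into two quadratics over Q would force √(6292) ∈ Q (pairing opposite roots) or √22, √286 ∈ Q (other pairings), all impossible. Hence [Q(γ):Q] = 4 = [Q(√22, √286):Q], so Q(γ) = Q(√22, √286).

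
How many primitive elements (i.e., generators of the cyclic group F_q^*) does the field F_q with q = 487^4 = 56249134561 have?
There are φ(56249134560) = 14332723200 primitive elements

F_q^* is cyclic of order q - 1 = 56249134560. A cyclic group of order m has exactly φ(m) generators. Here m = 56249134560 = 2^5 · 3^5 · 5 · 37 · 61 · 641, so the number of primitive elements is φ(56249134560) = 14332723200.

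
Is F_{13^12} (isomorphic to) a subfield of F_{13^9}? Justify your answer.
No: F_{13^12} is not a subfield of F_{13^9}

F_{p^m} embeds in F_{p^n} iff m | n. Here 12 ∤ 9 (since 9 = 0·12 + 9 with remainder 9 ≠ 0), so F_{13^12} is not a subfield of F_{13^9}. Equivalently: if it were, the tower law would give 12 = [F_{13^12}:F_13] dividing [F_{13^9}:F_13] = 9, contradiction.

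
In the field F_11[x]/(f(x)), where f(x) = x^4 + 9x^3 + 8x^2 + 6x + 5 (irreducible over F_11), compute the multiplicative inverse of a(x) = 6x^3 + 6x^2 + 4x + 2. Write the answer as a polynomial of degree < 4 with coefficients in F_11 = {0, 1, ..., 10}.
a(x)^(-1) ≡ 6x^3 + 3x^2 + 8x + 9 (mod f(x))

Since f is irreducible over F_11, F_11[x]/(f) is a field and a(x) ≠ 0 has an inverse. Apply the extended Euclidean algorithm to f(x) and a(x) in F_11[x]: f(x) = (2x + 5)·a(x) + (3x^2 + 4x + 6);  a(x) = (2x + 3)·(3x^2 + 4x + 6) + (2x + 6);  (3x^2 + 4x + 6) = (7x + 3)·(2x + 6) + (10). The last nonzero remainder is the constant 10 = gcd(f, a) in F_11. Back-substituting through the division chain expresses 10 = s(x)·a(x) + t(x)·f(x) with s(x) ≡ 5x^3 + 8x^2 + 3x + 2 (mod f), so (5x^3 + 8x^2 + 3x + 2)·a(x) ≡ 10 (mod f). Multiplying by 10^(-1) ≡ 10 in F_11 gives a(x)^(-1) ≡ 10·(5x^3 + 8x^2 + 3x + 2) ≡ 6x^3 + 3x^2 + 8x + 9 (mod f). Check: (6x^3 + 6x^2 + 4x + 2)·(6x^3 + 3x^2 + 8x + 9) = 3x^6 + 10x^5 + 2x^4 + 5x^3 + 4x^2 + 8x + 7 ≡ 1 (mod x^4 + 9x^3 + 8x^2 + 6x + 5).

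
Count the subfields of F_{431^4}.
F_{431^4} has 3 subfields

The subfields of F_{p^n} are exactly the fields F_{p^d} for d | n (each is the fixed field of the unique index-d subgroup of Gal(F_{p^n}/F_p) ≅ Z/nZ). The divisors of n = 4 are {1, 2, 4}, giving 3 subfields: F_{431^1}, F_{431^2}, F_{431^4}.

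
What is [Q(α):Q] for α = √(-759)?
[Q(α):Q] = 2

[Q(α):Q] equals the degree of the minimal polynomial of α. Here α^2 = -759 and x^2 + 759 is irreducible (d = -759 is squarefree, ≠ 1, hence not a square), so deg(m_α) = 2. Thus [Q(α):Q] = 2.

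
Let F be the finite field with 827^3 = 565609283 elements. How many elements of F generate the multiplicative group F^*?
There are φ(565609282) = 238295088 primitive elements

F_q^* is cyclic of order q - 1 = 565609282. A cyclic group of order m has exactly φ(m) generators. Here m = 565609282 = 2 · 7 · 59 · 684757, so the number of primitive elements is φ(565609282) = 238295088.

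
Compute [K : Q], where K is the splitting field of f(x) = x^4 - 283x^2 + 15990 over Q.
[K : Q] = 4

Solving the quadratic in x^2: x^2 = (283 ± √(283^2 - 4·15990))/2 = (283 ± √16129)/2 = (283 ± 127)/2, giving x^2 = 205 or x^2 = 78. So f(x) = (x^2 - 205)(x^2 - 78) and the roots of f are ±√205, ±√78. Hence the splitting field is K = Q(√205, √78). Since 205 and 78 are distinct squarefree integers > 1, their product 15990 is not a perfect square, so √78 ∉ Q(√205). By the tower law [K:Q] = [Q(√205,√78):Q(√205)] · [Q(√205):Q] = 2 · 2 = 4.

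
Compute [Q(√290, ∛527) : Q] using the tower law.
[Q(√290, ∛527) : Q] = 6

Let L = Q(√290, ∛527). Since Q(√290) ⊂ L and [Q(√290):Q] = 2, the tower law gives 2 | [L:Q]. Likewise Q(∛527) ⊂ L with [Q(∛527):Q] = 3 (because 527 is not a perfect cube), so 3 | [L:Q]. As gcd(2,3) = 1, [L:Q] is divisible by 6. Conversely L is generated over Q by √290 and ∛527, so [L:Q] ≤ 2·3 = 6. Therefore [Q(√290, ∛527) : Q] = 6.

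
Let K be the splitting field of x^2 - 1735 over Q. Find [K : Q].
[K : Q] = 2

f(x) = x^2 - 1735 factors as (x - √1735)(x + √1735). The splitting field is K = Q(√1735). Since 1735 is squarefree and > 1, it is not a perfect square, so x^2 - 1735 is irreducible over Q and [Q(√1735) : Q] = 2. Hence [K : Q] = 2.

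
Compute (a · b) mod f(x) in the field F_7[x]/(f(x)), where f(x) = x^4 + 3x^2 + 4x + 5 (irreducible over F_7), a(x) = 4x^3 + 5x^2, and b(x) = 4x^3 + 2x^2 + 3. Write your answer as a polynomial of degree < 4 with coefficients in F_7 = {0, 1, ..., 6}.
a · b ≡ 4x^3 + 5x + 1 (mod f(x))

Multiply in F_7[x]: a(x)·b(x) = (4x^3 + 5x^2)·(4x^3 + 2x^2 + 3) = 2x^6 + 3x^4 + 5x^3 + x^2. This has degree ≥ 4, so divide by f(x) over F_7: 2x^6 + 3x^4 + 5x^3 + x^2 = (2x^2 + 4)·(x^4 + 3x^2 + 4x + 5) + (4x^3 + 5x + 1). Hence a·b ≡ 4x^3 + 5x + 1 (mod f). (F_7[x]/(f) is a field with 7^4 = 2401 elements since f is irreducible of degree 4.)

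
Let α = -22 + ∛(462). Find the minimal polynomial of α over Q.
m_α(x) = x^3 + 66x^2 + 1452x + 10186

Set β = α + 22 = ∛(462), so β^3 = 462. Then (α + 22)^3 - 462 = 0, i.e. α is a root of g(x) = (x + 22)^3 - 462 = x^3 + 66x^2 + 1452x + 10186. Since g(x) = h(x + 22) where h(x) = x^3 - 462, and h is irreducible over Q (because 462 is not a perfect cube, so h has no rational root, and a monic cubic with no rational root is irreducible), g is also irreducible (irreducibility is preserved under the substitution x → x + 22). Hence m_α(x) = x^3 + 66x^2 + 1452x + 10186.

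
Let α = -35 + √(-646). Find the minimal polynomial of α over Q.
m_α(x) = x^2 + 70x + 1871

From α + 35 = √(-646), squaring gives (α + 35)^2 = -646, i.e. α^2 + 70α + 1225 = -646, so α^2 + 70α + 1871 = 0. The discriminant of x^2 + 70x + 1871 is (70)^2 - 4·(1871) = 4900 - 7484 = -2584, and 4·(-646) is not a perfect square in Q since -646 is squarefree and ≠ 1. Hence x^2 + 70x + 1871 is irreducible over Q and is the minimal polynomial of α.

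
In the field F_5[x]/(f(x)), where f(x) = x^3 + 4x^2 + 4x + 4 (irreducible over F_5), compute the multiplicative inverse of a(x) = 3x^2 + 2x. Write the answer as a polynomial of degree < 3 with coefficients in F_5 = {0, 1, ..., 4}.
a(x)^(-1) ≡ 4x^2 + 2x + 1 (mod f(x))

Since f is irreducible over F_5, F_5[x]/(f) is a field and a(x) ≠ 0 has an inverse. Apply the extended Euclidean algorithm to f(x) and a(x) in F_5[x]: f(x) = (2x)·a(x) + (4x + 4);  a(x) = (2x + 1)·(4x + 4) + (1). The last nonzero remainder is the constant 1 = gcd(f, a) in F_5. Back-substituting through the division chain expresses 1 = s(x)·a(x) + t(x)·f(x) with s(x) ≡ 4x^2 + 2x + 1 (mod f), so a(x)^(-1) ≡ s(x) = 4x^2 + 2x + 1 (mod f). Check: (3x^2 + 2x)·(4x^2 + 2x + 1) = 2x^4 + 4x^3 + 2x^2 + 2x ≡ 1 (mod x^3 + 4x^2 + 4x + 4).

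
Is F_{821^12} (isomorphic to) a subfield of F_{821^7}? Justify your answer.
No: F_{821^12} is not a subfield of F_{821^7}

F_{p^m} embeds in F_{p^n} iff m | n. Here 12 ∤ 7 (since 7 = 0·12 + 7 with remainder 7 ≠ 0), so F_{821^12} is not a subfield of F_{821^7}. Equivalently: if it were, the tower law would give 12 = [F_{821^12}:F_821] dividing [F_{821^7}:F_821] = 7, contradiction.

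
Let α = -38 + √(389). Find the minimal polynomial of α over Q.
m_α(x) = x^2 + 76x + 1055

From α + 38 = √(389), squaring gives (α + 38)^2 = 389, i.e. α^2 + 76α + 1444 = 389, so α^2 + 76α + 1055 = 0. The discriminant of x^2 + 76x + 1055 is (76)^2 - 4·(1055) = 5776 - 4220 = 1556, and 4·(389) is not a perfect square in Q since 389 is squarefree and ≠ 1. Hence x^2 + 76x + 1055 is irreducible over Q and is the minimal polynomial of α.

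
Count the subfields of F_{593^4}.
F_{593^4} has 3 subfields

The subfields of F_{p^n} are exactly the fields F_{p^d} for d | n (each is the fixed field of the unique index-d subgroup of Gal(F_{p^n}/F_p) ≅ Z/nZ). The divisors of n = 4 are {1, 2, 4}, giving 3 subfields: F_{593^1}, F_{593^2}, F_{593^4}.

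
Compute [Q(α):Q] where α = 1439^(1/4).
[Q(α):Q] = 4

α is a root of x^4 - 1439. By Eisenstein's criterion at the prime p = 1439 (which divides the constant term 1439 but p^2 = 2070721 does not, since 1439 is squarefree), x^4 - 1439 is irreducible over Q. Hence [Q(α):Q] = 4.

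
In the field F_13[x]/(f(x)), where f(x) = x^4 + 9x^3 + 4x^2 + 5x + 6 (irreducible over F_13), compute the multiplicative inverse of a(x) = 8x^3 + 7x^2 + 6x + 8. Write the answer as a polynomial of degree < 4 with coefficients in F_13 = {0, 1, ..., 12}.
a(x)^(-1) ≡ 9x^3 + 9x^2 + 3x + 10 (mod f(x))

Since f is irreducible over F_13, F_13[x]/(f) is a field and a(x) ≠ 0 has an inverse. Apply the extended Euclidean algorithm to f(x) and a(x) in F_13[x]: f(x) = (5x)·a(x) + (4x + 6);  a(x) = (2x^2 + 2x + 5)·(4x + 6) + (4). The last nonzero remainder is the constant 4 = gcd(f, a) in F_13. Back-substituting through the division chain expresses 4 = s(x)·a(x) + t(x)·f(x) with s(x) ≡ 10x^3 + 10x^2 + 12x + 1 (mod f), so (10x^3 + 10x^2 + 12x + 1)·a(x) ≡ 4 (mod f). Multiplying by 4^(-1) ≡ 10 in F_13 gives a(x)^(-1) ≡ 10·(10x^3 + 10x^2 + 12x + 1) ≡ 9x^3 + 9x^2 + 3x + 10 (mod f). Check: (8x^3 + 7x^2 + 6x + 8)·(9x^3 + 9x^2 + 3x + 10) = 7x^6 + 5x^5 + 11x^4 + 6x^3 + 4x^2 + 6x + 2 ≡ 1 (mod x^4 + 9x^3 + 4x^2 + 5x + 6).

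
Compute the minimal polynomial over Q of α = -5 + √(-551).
m_α(x) = x^2 + 10x + 576

From α + 5 = √(-551), squaring gives (α + 5)^2 = -551, i.e. α^2 + 10α + 25 = -551, so α^2 + 10α + 576 = 0. The discriminant of x^2 + 10x + 576 is (10)^2 - 4·(576) = 100 - 2304 = -2204, and 4·(-551) is not a perfect square in Q since -551 is squarefree and ≠ 1. Hence x^2 + 10x + 576 is irreducible over Q and is the minimal polynomial of α.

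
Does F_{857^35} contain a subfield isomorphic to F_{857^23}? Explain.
No: F_{857^23} is not a subfield of F_{857^35}

F_{p^m} embeds in F_{p^n} iff m | n. Here 23 ∤ 35 (since 35 = 1·23 + 12 with remainder 12 ≠ 0), so F_{857^23} is not a subfield of F_{857^35}. Equivalently: if it were, the tower law would give 23 = [F_{857^23}:F_857] dividing [F_{857^35}:F_857] = 35, contradiction.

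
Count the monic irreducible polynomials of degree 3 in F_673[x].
There are 101606848 monic irreducible polynomials of degree 3 over F_673

Each element of F_{673^3} that lies in no proper subfield is a root of exactly one monic irreducible of degree 3 over F_673, and each such polynomial has 3 distinct roots in F_{673^3}. By Möbius inversion the count is N_673(3) = (1/3) Σ_{d|3} μ(3/d) · 673^d = (1/3)(μ(3)·673^1 + μ(1)·673^3) = 304820544/3 = 101606848.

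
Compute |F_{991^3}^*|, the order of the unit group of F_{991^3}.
|F_{991^3}^*| = 973242270

F_{991^3} has 991^3 = 973242271 elements; its multiplicative group consists of all nonzero elements, so |F_{991^3}^*| = 973242271 - 1 = 973242270. (It is cyclic since any finite subgroup of the multiplicative group of a field is cyclic.)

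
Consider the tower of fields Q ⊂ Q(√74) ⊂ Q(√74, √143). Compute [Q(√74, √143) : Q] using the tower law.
[Q(√74, √143) : Q] = 4

[Q(√74):Q] = 2 (min poly x^2 - 74, irreducible since 74 is squarefree > 1). For the top step, suppose √143 ∈ Q(√74), say √143 = c + d√74 with c, d ∈ Q. Squaring: 143 = c^2 + 74d^2 + 2cd√74. Since √74 ∉ Q this forces 2cd = 0. If d = 0 then √143 = c ∈ Q, contradicting 143 squarefree > 1. If c = 0 then 143 = 74d^2, so 74·143 = (74d)^2 is a perfect square in Q — but 74·143 = 10582 is not a perfect square (since 74 and 143 are distinct squarefree integers). Contradiction. Hence √143 ∉ Q(√74), so x^2 - 143 stays irreducible over Q(√74) and [Q(√74, √143) : Q(√74)] = 2. By the tower law, [Q(√74, √143) : Q] = 2 · 2 = 4.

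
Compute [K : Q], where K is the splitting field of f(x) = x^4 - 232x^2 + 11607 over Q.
[K : Q] = 4

Solving the quadratic in x^2: x^2 = (232 ± √(232^2 - 4·11607))/2 = (232 ± √7396)/2 = (232 ± 86)/2, giving x^2 = 159 or x^2 = 73. So f(x) = (x^2 - 159)(x^2 - 73) and the roots of f are ±√159, ±√73. Hence the splitting field is K = Q(√159, √73). Since 159 and 73 are distinct squarefree integers > 1, their product 11607 is not a perfect square, so √73 ∉ Q(√159). By the tower law [K:Q] = [Q(√159,√73):Q(√159)] · [Q(√159):Q] = 2 · 2 = 4.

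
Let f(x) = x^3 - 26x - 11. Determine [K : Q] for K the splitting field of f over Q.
[K : Q] = 6

By the rational root test, any rational root of the monic integer polynomial f(x) = x^3 - 26x - 11 must be an integer dividing the constant term -11, i.e. one of ±{1, 11}. Evaluating: f(1) = -36, f(-1) = 14, f(11) = 1034, f(-11) = -1056; none is 0, so f has no rational root and is therefore irreducible over Q (a cubic with no linear factor over a field is irreducible). For an irreducible cubic, the Galois group is A_3 or S_3 according as the discriminant disc(f) = -4a^3 - 27b^2 = -4·(-26)^3 - 27·(-11)^2 = 67037 is or is not a square in Q. Here disc(f) = 67037 is not a perfect square in Q, so the Galois group of f over Q is not contained in A_3 and must be all of S_3. The splitting field has degree |S_3| = 6 over Q, so [K : Q] = 6.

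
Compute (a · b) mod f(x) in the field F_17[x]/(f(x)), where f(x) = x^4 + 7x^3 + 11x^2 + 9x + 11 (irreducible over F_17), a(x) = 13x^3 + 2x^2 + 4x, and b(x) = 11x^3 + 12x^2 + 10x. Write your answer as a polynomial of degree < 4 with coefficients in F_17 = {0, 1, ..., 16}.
a · b ≡ 14x^3 + 9x^2 + 9x (mod f(x))

Multiply in F_17[x]: a(x)·b(x) = (13x^3 + 2x^2 + 4x)·(11x^3 + 12x^2 + 10x) = 7x^6 + 8x^5 + 11x^4 + 6x^2. This has degree ≥ 4, so divide by f(x) over F_17: 7x^6 + 8x^5 + 11x^4 + 6x^2 = (7x^2 + 10x)·(x^4 + 7x^3 + 11x^2 + 9x + 11) + (14x^3 + 9x^2 + 9x). Hence a·b ≡ 14x^3 + 9x^2 + 9x (mod f). (F_17[x]/(f) is a field with 17^4 = 83521 elements since f is irreducible of degree 4.)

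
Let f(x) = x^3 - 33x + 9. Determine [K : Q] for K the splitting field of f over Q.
[K : Q] = 6

By the rational root test, any rational root of the monic integer polynomial f(x) = x^3 - 33x + 9 must be an integer dividing the constant term 9, i.e. one of ±{1, 3, 9}. Evaluating: f(1) = -23, f(-1) = 41, f(3) = -63, f(-3) = 81, f(9) = 441, f(-9) = -423; none is 0, so f has no rational root and is therefore irreducible over Q (a cubic with no linear factor over a field is irreducible). For an irreducible cubic, the Galois group is A_3 or S_3 according as the discriminant disc(f) = -4a^3 - 27b^2 = -4·(-33)^3 - 27·(9)^2 = 141561 is or is not a square in Q. Here disc(f) = 141561 is not a perfect square in Q, so the Galois group of f over Q is not contained in A_3 and must be all of S_3. The splitting field has degree |S_3| = 6 over Q, so [K : Q] = 6.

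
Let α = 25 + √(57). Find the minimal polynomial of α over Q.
m_α(x) = x^2 - 50x + 568

From α - 25 = √(57), squaring gives (α - 25)^2 = 57, i.e. α^2 - 50α + 625 = 57, so α^2 - 50α + 568 = 0. The discriminant of x^2 - 50x + 568 is (-50)^2 - 4·(568) = 2500 - 2272 = 228, and 4·(57) is not a perfect square in Q since 57 is squarefree and ≠ 1. Hence x^2 - 50x + 568 is irreducible over Q and is the minimal polynomial of α.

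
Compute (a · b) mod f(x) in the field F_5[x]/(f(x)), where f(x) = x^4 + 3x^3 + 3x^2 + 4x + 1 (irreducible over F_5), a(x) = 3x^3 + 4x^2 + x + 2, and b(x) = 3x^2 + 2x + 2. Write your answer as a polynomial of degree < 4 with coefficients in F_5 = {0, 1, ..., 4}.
a · b ≡ 2x^3 + 2x^2 + 3x + 3 (mod f(x))

Multiply in F_5[x]: a(x)·b(x) = (3x^3 + 4x^2 + x + 2)·(3x^2 + 2x + 2) = 4x^5 + 3x^4 + 2x^3 + x^2 + x + 4. This has degree ≥ 4, so divide by f(x) over F_5: 4x^5 + 3x^4 + 2x^3 + x^2 + x + 4 = (4x + 1)·(x^4 + 3x^3 + 3x^2 + 4x + 1) + (2x^3 + 2x^2 + 3x + 3). Hence a·b ≡ 2x^3 + 2x^2 + 3x + 3 (mod f). (F_5[x]/(f) is a field with 5^4 = 625 elements since f is irreducible of degree 4.)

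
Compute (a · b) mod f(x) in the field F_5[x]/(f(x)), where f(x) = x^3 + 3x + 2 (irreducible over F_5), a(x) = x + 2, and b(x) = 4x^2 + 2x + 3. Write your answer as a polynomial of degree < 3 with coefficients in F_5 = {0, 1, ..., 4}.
a · b ≡ 3 (mod f(x))

Multiply in F_5[x]: a(x)·b(x) = (x + 2)·(4x^2 + 2x + 3) = 4x^3 + 2x + 1. This has degree ≥ 3, so divide by f(x) over F_5: 4x^3 + 2x + 1 = (4)·(x^3 + 3x + 2) + (3). Hence a·b ≡ 3 (mod f). (F_5[x]/(f) is a field with 5^3 = 125 elements since f is irreducible of degree 3.)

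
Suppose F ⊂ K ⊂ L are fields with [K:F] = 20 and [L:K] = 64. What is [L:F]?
[L:F] = 1280

The tower law says that for any tower of field extensions F ⊂ K ⊂ L with finite degrees, [L:F] = [L:K] · [K:F]. Here this gives [L:F] = 64 · 20 = 1280.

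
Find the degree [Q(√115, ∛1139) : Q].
[Q(√115, ∛1139) : Q] = 6

Let L = Q(√115, ∛1139). Since Q(√115) ⊂ L and [Q(√115):Q] = 2, the tower law gives 2 | [L:Q]. Likewise Q(∛1139) ⊂ L with [Q(∛1139):Q] = 3 (because 1139 is not a perfect cube), so 3 | [L:Q]. As gcd(2,3) = 1, [L:Q] is divisible by 6. Conversely L is generated over Q by √115 and ∛1139, so [L:Q] ≤ 2·3 = 6. Therefore [Q(√115, ∛1139) : Q] = 6.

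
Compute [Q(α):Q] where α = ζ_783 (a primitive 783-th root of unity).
[Q(α):Q] = 504

The minimal polynomial of ζ_783 over Q is the 783-th cyclotomic polynomial Φ_783(x), which is irreducible over Q and has degree φ(783) = 504. Hence [Q(α):Q] = φ(783) = 504.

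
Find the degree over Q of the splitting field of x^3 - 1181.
[K : Q] = 6

The roots of x^3 - 1181 are ∛1181, ω∛1181, ω^2∛1181 where ω = e^(2πi/3) is a primitive cube root of unity, so K = Q(∛1181, ω). Now [Q(∛1181):Q] = 3 (since 1181 is not a perfect cube, x^3 - 1181 is irreducible) and [Q(ω):Q] = 2. Both 2 and 3 divide [K:Q], and [K:Q] ≤ 3·2 = 6, so [K:Q] = 6. (Equivalently: Q(∛1181) ⊂ R but ω ∉ R, so [K : Q(∛1181)] = 2.)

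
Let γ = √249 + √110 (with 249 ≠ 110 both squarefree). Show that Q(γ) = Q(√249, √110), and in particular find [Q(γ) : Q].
[Q(γ) : Q] = 4 (equivalently, Q(γ) = Q(√249, √110))

Obviously Q(γ) ⊆ Q(√249, √110), and [Q(√249, √110):Q] = 4 (since 249, 110 are distinct squarefree integers > 1 with 27390 not a perfect square). To show equality we compute the minimal polynomial of γ. From γ = √249 + √110: γ^2 = 249 + 2√(27390) + 110 = 359 + 2√(27390), so γ^2 - 359 = 2√(27390); squaring, (γ^2 - 359)^2 = 4·27390, i.e. γ^4 - 718γ^2 + 128881 - 109560 = 0, i.e. γ^4 - 718γ^2 + 19321 = 0. So γ is a root of x^4 - 718x^2 + 19321. This polynomial is irreducible over Q: it has no rational root (each ±√249 ± √110 is irrational), and any factorization into two quadratics over Q would force √(27390) ∈ Q (pairing opposite roots) or √249, √110 ∈ Q (other pairings), all impossible. Hence [Q(γ):Q] = 4 = [Q(√249, √110):Q], so Q(γ) = Q(√249, √110).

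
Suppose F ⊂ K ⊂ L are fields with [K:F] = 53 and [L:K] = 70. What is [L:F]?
[L:F] = 3710

The tower law says that for any tower of field extensions F ⊂ K ⊂ L with finite degrees, [L:F] = [L:K] · [K:F]. Here this gives [L:F] = 70 · 53 = 3710.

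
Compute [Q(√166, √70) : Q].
[Q(√166, √70) : Q] = 4

[Q(√166):Q] = 2 (min poly x^2 - 166, irreducible since 166 is squarefree > 1). For the top step, suppose √70 ∈ Q(√166), say √70 = c + d√166 with c, d ∈ Q. Squaring: 70 = c^2 + 166d^2 + 2cd√166. Since √166 ∉ Q this forces 2cd = 0. If d = 0 then √70 = c ∈ Q, contradicting 70 squarefree > 1. If c = 0 then 70 = 166d^2, so 166·70 = (166d)^2 is a perfect square in Q — but 166·70 = 11620 is not a perfect square (since 166 and 70 are distinct squarefree integers). Contradiction. Hence √70 ∉ Q(√166), so x^2 - 70 stays irreducible over Q(√166) and [Q(√166, √70) : Q(√166)] = 2. By the tower law, [Q(√166, √70) : Q] = 2 · 2 = 4.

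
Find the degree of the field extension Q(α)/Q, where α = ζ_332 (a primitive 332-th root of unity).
[Q(α):Q] = 164

The minimal polynomial of ζ_332 over Q is the 332-th cyclotomic polynomial Φ_332(x), which is irreducible over Q and has degree φ(332) = 164. Hence [Q(α):Q] = φ(332) = 164.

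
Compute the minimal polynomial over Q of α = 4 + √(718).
m_α(x) = x^2 - 8x - 702

From α - 4 = √(718), squaring gives (α - 4)^2 = 718, i.e. α^2 - 8α + 16 = 718, so α^2 - 8α - 702 = 0. The discriminant of x^2 - 8x - 702 is (-8)^2 - 4·(-702) = 64 + 2808 = 2872, and 4·(718) is not a perfect square in Q since 718 is squarefree and ≠ 1. Hence x^2 - 8x - 702 is irreducible over Q and is the minimal polynomial of α.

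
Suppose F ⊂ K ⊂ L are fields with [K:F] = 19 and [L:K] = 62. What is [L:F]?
[L:F] = 1178

The tower law says that for any tower of field extensions F ⊂ K ⊂ L with finite degrees, [L:F] = [L:K] · [K:F]. Here this gives [L:F] = 62 · 19 = 1178.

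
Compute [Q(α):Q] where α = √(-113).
[Q(α):Q] = 2

[Q(α):Q] equals the degree of the minimal polynomial of α. Here α^2 = -113 and x^2 + 113 is irreducible (d = -113 is squarefree, ≠ 1, hence not a square), so deg(m_α) = 2. Thus [Q(α):Q] = 2.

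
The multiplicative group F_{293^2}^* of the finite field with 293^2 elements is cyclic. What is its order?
|F_{293^2}^*| = 85848

F_{293^2} has 293^2 = 85849 elements; its multiplicative group consists of all nonzero elements, so |F_{293^2}^*| = 85849 - 1 = 85848. (It is cyclic since any finite subgroup of the multiplicative group of a field is cyclic.)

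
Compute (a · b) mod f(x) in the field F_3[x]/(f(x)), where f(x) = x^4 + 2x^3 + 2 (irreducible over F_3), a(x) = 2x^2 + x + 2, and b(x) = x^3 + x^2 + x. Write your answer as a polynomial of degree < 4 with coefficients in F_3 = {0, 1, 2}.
a · b ≡ x^3 + x + 2 (mod f(x))

Multiply in F_3[x]: a(x)·b(x) = (2x^2 + x + 2)·(x^3 + x^2 + x) = 2x^5 + 2x^3 + 2x. This has degree ≥ 4, so divide by f(x) over F_3: 2x^5 + 2x^3 + 2x = (2x + 2)·(x^4 + 2x^3 + 2) + (x^3 + x + 2). Hence a·b ≡ x^3 + x + 2 (mod f). (F_3[x]/(f) is a field with 3^4 = 81 elements since f is irreducible of degree 4.)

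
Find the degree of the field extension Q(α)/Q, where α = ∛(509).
[Q(α):Q] = 3

The minimal polynomial of α is x^3 - 509, irreducible over Q since 509 is not a perfect cube (so x^3 - 509 has no rational root). Hence [Q(α):Q] = deg(m_α) = 3.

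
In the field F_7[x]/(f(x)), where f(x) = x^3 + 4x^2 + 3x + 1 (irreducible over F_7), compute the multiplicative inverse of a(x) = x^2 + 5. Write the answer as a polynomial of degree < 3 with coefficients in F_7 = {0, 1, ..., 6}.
a(x)^(-1) ≡ 4x^2 + 6x + 1 (mod f(x))

Since f is irreducible over F_7, F_7[x]/(f) is a field and a(x) ≠ 0 has an inverse. Apply the extended Euclidean algorithm to f(x) and a(x) in F_7[x]: f(x) = (x + 4)·a(x) + (5x + 2);  a(x) = (3x + 3)·(5x + 2) + (6). The last nonzero remainder is the constant 6 = gcd(f, a) in F_7. Back-substituting through the division chain expresses 6 = s(x)·a(x) + t(x)·f(x) with s(x) ≡ 3x^2 + x + 6 (mod f), so (3x^2 + x + 6)·a(x) ≡ 6 (mod f). Multiplying by 6^(-1) ≡ 6 in F_7 gives a(x)^(-1) ≡ 6·(3x^2 + x + 6) ≡ 4x^2 + 6x + 1 (mod f). Check: (x^2 + 5)·(4x^2 + 6x + 1) = 4x^4 + 6x^3 + 2x + 5 ≡ 1 (mod x^3 + 4x^2 + 3x + 1).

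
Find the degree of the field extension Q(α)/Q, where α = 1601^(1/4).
[Q(α):Q] = 4

α is a root of x^4 - 1601. By Eisenstein's criterion at the prime p = 1601 (which divides the constant term 1601 but p^2 = 2563201 does not, since 1601 is squarefree), x^4 - 1601 is irreducible over Q. Hence [Q(α):Q] = 4.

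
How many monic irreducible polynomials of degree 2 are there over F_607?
There are 183921 monic irreducible polynomials of degree 2 over F_607

Each element of F_{607^2} that lies in no proper subfield is a root of exactly one monic irreducible of degree 2 over F_607, and each such polynomial has 2 distinct roots in F_{607^2}. By Möbius inversion the count is N_607(2) = (1/2) Σ_{d|2} μ(2/d) · 607^d = (1/2)(μ(2)·607^1 + μ(1)·607^2) = 367842/2 = 183921.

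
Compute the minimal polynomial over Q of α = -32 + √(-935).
m_α(x) = x^2 + 64x + 1959

From α + 32 = √(-935), squaring gives (α + 32)^2 = -935, i.e. α^2 + 64α + 1024 = -935, so α^2 + 64α + 1959 = 0. The discriminant of x^2 + 64x + 1959 is (64)^2 - 4·(1959) = 4096 - 7836 = -3740, and 4·(-935) is not a perfect square in Q since -935 is squarefree and ≠ 1. Hence x^2 + 64x + 1959 is irreducible over Q and is the minimal polynomial of α.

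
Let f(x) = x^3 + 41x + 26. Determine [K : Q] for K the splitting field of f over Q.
[K : Q] = 6

By the rational root test, any rational root of the monic integer polynomial f(x) = x^3 + 41x + 26 must be an integer dividing the constant term 26, i.e. one of ±{1, 2, 13, 26}. Evaluating: f(1) = 68, f(-1) = -16, f(2) = 116, f(-2) = -64, f(13) = 2756, f(-13) = -2704, f(26) = 18668, f(-26) = -18616; none is 0, so f has no rational root and is therefore irreducible over Q (a cubic with no linear factor over a field is irreducible). For an irreducible cubic, the Galois group is A_3 or S_3 according as the discriminant disc(f) = -4a^3 - 27b^2 = -4·(41)^3 - 27·(26)^2 = -293936 is or is not a square in Q. Here disc(f) = -293936 is not a perfect square in Q, so the Galois group of f over Q is not contained in A_3 and must be all of S_3. The splitting field has degree |S_3| = 6 over Q, so [K : Q] = 6.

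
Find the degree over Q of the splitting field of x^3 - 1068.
[K : Q] = 6

The roots of x^3 - 1068 are ∛1068, ω∛1068, ω^2∛1068 where ω = e^(2πi/3) is a primitive cube root of unity, so K = Q(∛1068, ω). Now [Q(∛1068):Q] = 3 (since 1068 is not a perfect cube, x^3 - 1068 is irreducible) and [Q(ω):Q] = 2. Both 2 and 3 divide [K:Q], and [K:Q] ≤ 3·2 = 6, so [K:Q] = 6. (Equivalently: Q(∛1068) ⊂ R but ω ∉ R, so [K : Q(∛1068)] = 2.)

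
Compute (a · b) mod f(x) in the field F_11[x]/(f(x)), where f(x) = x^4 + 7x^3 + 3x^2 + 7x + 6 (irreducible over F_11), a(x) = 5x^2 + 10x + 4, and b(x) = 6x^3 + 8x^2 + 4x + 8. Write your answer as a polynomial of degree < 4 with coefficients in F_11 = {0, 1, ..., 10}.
a · b ≡ x^3 + x^2 + 4x + 10 (mod f(x))

Multiply in F_11[x]: a(x)·b(x) = (5x^2 + 10x + 4)·(6x^3 + 8x^2 + 4x + 8) = 8x^5 + x^4 + 3x^3 + 2x^2 + 8x + 10. This has degree ≥ 4, so divide by f(x) over F_11: 8x^5 + x^4 + 3x^3 + 2x^2 + 8x + 10 = (8x)·(x^4 + 7x^3 + 3x^2 + 7x + 6) + (x^3 + x^2 + 4x + 10). Hence a·b ≡ x^3 + x^2 + 4x + 10 (mod f). (F_11[x]/(f) is a field with 11^4 = 14641 elements since f is irreducible of degree 4.)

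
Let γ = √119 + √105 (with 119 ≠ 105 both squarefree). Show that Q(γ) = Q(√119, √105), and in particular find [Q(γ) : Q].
[Q(γ) : Q] = 4 (equivalently, Q(γ) = Q(√119, √105))

Obviously Q(γ) ⊆ Q(√119, √105), and [Q(√119, √105):Q] = 4 (since 119, 105 are distinct squarefree integers > 1 with 12495 not a perfect square). To show equality we compute the minimal polynomial of γ. From γ = √119 + √105: γ^2 = 119 + 2√(12495) + 105 = 224 + 2√(12495), so γ^2 - 224 = 2√(12495); squaring, (γ^2 - 224)^2 = 4·12495, i.e. γ^4 - 448γ^2 + 50176 - 49980 = 0, i.e. γ^4 - 448γ^2 + 196 = 0. So γ is a root of x^4 - 448x^2 + 196. This polynomial is irreducible over Q: it has no rational root (each ±√119 ± √105 is irrational), and any factorization into two quadratics over Q would force √(12495) ∈ Q (pairing opposite roots) or √119, √105 ∈ Q (other pairings), all impossible. Hence [Q(γ):Q] = 4 = [Q(√119, √105):Q], so Q(γ) = Q(√119, √105).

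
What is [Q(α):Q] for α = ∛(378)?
[Q(α):Q] = 3

The minimal polynomial of α is x^3 - 378, irreducible over Q since 378 is not a perfect cube (so x^3 - 378 has no rational root). Hence [Q(α):Q] = deg(m_α) = 3.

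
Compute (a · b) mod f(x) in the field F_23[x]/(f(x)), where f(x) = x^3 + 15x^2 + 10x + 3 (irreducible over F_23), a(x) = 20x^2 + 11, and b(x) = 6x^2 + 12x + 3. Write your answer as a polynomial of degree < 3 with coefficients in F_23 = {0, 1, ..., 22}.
a · b ≡ 16x^2 + 8x + 21 (mod f(x))

Multiply in F_23[x]: a(x)·b(x) = (20x^2 + 11)·(6x^2 + 12x + 3) = 5x^4 + 10x^3 + 11x^2 + 17x + 10. This has degree ≥ 3, so divide by f(x) over F_23: 5x^4 + 10x^3 + 11x^2 + 17x + 10 = (5x + 4)·(x^3 + 15x^2 + 10x + 3) + (16x^2 + 8x + 21). Hence a·b ≡ 16x^2 + 8x + 21 (mod f). (F_23[x]/(f) is a field with 23^3 = 12167 elements since f is irreducible of degree 3.)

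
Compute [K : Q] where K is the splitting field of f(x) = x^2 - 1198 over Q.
[K : Q] = 2

f(x) = x^2 - 1198 factors as (x - √1198)(x + √1198). The splitting field is K = Q(√1198). Since 1198 is squarefree and > 1, it is not a perfect square, so x^2 - 1198 is irreducible over Q and [Q(√1198) : Q] = 2. Hence [K : Q] = 2.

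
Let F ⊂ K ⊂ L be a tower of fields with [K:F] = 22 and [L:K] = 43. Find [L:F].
[L:F] = 946

The tower law says that for any tower of field extensions F ⊂ K ⊂ L with finite degrees, [L:F] = [L:K] · [K:F]. Here this gives [L:F] = 43 · 22 = 946.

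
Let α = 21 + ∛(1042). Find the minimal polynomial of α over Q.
m_α(x) = x^3 - 63x^2 + 1323x - 10303

Set β = α - 21 = ∛(1042), so β^3 = 1042. Then (α - 21)^3 - 1042 = 0, i.e. α is a root of g(x) = (x - 21)^3 - 1042 = x^3 - 63x^2 + 1323x - 10303. Since g(x) = h(x - 21) where h(x) = x^3 - 1042, and h is irreducible over Q (because 1042 is not a perfect cube, so h has no rational root, and a monic cubic with no rational root is irreducible), g is also irreducible (irreducibility is preserved under the substitution x → x - 21). Hence m_α(x) = x^3 - 63x^2 + 1323x - 10303.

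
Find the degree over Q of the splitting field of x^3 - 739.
[K : Q] = 6

The roots of x^3 - 739 are ∛739, ω∛739, ω^2∛739 where ω = e^(2πi/3) is a primitive cube root of unity, so K = Q(∛739, ω). Now [Q(∛739):Q] = 3 (since 739 is not a perfect cube, x^3 - 739 is irreducible) and [Q(ω):Q] = 2. Both 2 and 3 divide [K:Q], and [K:Q] ≤ 3·2 = 6, so [K:Q] = 6. (Equivalently: Q(∛739) ⊂ R but ω ∉ R, so [K : Q(∛739)] = 2.)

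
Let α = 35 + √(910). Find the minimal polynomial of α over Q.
m_α(x) = x^2 - 70x + 315

From α - 35 = √(910), squaring gives (α - 35)^2 = 910, i.e. α^2 - 70α + 1225 = 910, so α^2 - 70α + 315 = 0. The discriminant of x^2 - 70x + 315 is (-70)^2 - 4·(315) = 4900 - 1260 = 3640, and 4·(910) is not a perfect square in Q since 910 is squarefree and ≠ 1. Hence x^2 - 70x + 315 is irreducible over Q and is the minimal polynomial of α.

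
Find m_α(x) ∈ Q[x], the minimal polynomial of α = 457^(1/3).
m_α(x) = x^3 - 457

α satisfies α^3 = 457, so x^3 - 457 annihilates α. By the rational root test, a rational root p/q (in lowest terms) of x^3 - 457 would satisfy p^3 = 457 q^3, forcing q = 1 and p^3 = 457; but 457 is not a perfect cube, contradiction. A monic cubic over Q with no rational root is irreducible (any nontrivial factorization would include a linear factor). Hence x^3 - 457 is the minimal polynomial of α, and in particular [Q(α):Q] = 3.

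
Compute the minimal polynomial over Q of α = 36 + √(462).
m_α(x) = x^2 - 72x + 834

From α - 36 = √(462), squaring gives (α - 36)^2 = 462, i.e. α^2 - 72α + 1296 = 462, so α^2 - 72α + 834 = 0. The discriminant of x^2 - 72x + 834 is (-72)^2 - 4·(834) = 5184 - 3336 = 1848, and 4·(462) is not a perfect square in Q since 462 is squarefree and ≠ 1. Hence x^2 - 72x + 834 is irreducible over Q and is the minimal polynomial of α.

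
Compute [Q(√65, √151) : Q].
[Q(√65, √151) : Q] = 4

[Q(√65):Q] = 2 (min poly x^2 - 65, irreducible since 65 is squarefree > 1). For the top step, suppose √151 ∈ Q(√65), say √151 = c + d√65 with c, d ∈ Q. Squaring: 151 = c^2 + 65d^2 + 2cd√65. Since √65 ∉ Q this forces 2cd = 0. If d = 0 then √151 = c ∈ Q, contradicting 151 squarefree > 1. If c = 0 then 151 = 65d^2, so 65·151 = (65d)^2 is a perfect square in Q — but 65·151 = 9815 is not a perfect square (since 65 and 151 are distinct squarefree integers). Contradiction. Hence √151 ∉ Q(√65), so x^2 - 151 stays irreducible over Q(√65) and [Q(√65, √151) : Q(√65)] = 2. By the tower law, [Q(√65, √151) : Q] = 2 · 2 = 4.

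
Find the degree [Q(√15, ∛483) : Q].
[Q(√15, ∛483) : Q] = 6

Let L = Q(√15, ∛483). Since Q(√15) ⊂ L and [Q(√15):Q] = 2, the tower law gives 2 | [L:Q]. Likewise Q(∛483) ⊂ L with [Q(∛483):Q] = 3 (because 483 is not a perfect cube), so 3 | [L:Q]. As gcd(2,3) = 1, [L:Q] is divisible by 6. Conversely L is generated over Q by √15 and ∛483, so [L:Q] ≤ 2·3 = 6. Therefore [Q(√15, ∛483) : Q] = 6.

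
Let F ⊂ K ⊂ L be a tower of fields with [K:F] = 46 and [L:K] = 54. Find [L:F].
[L:F] = 2484

The tower law says that for any tower of field extensions F ⊂ K ⊂ L with finite degrees, [L:F] = [L:K] · [K:F]. Here this gives [L:F] = 54 · 46 = 2484.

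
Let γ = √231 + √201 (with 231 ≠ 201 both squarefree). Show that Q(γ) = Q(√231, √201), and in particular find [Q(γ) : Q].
[Q(γ) : Q] = 4 (equivalently, Q(γ) = Q(√231, √201))

Obviously Q(γ) ⊆ Q(√231, √201), and [Q(√231, √201):Q] = 4 (since 231, 201 are distinct squarefree integers > 1 with 46431 not a perfect square). To show equality we compute the minimal polynomial of γ. From γ = √231 + √201: γ^2 = 231 + 2√(46431) + 201 = 432 + 2√(46431), so γ^2 - 432 = 2√(46431); squaring, (γ^2 - 432)^2 = 4·46431, i.e. γ^4 - 864γ^2 + 186624 - 185724 = 0, i.e. γ^4 - 864γ^2 + 900 = 0. So γ is a root of x^4 - 864x^2 + 900. This polynomial is irreducible over Q: it has no rational root (each ±√231 ± √201 is irrational), and any factorization into two quadratics over Q would force √(46431) ∈ Q (pairing opposite roots) or √231, √201 ∈ Q (other pairings), all impossible. Hence [Q(γ):Q] = 4 = [Q(√231, √201):Q], so Q(γ) = Q(√231, √201).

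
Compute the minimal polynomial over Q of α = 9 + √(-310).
m_α(x) = x^2 - 18x + 391

From α - 9 = √(-310), squaring gives (α - 9)^2 = -310, i.e. α^2 - 18α + 81 = -310, so α^2 - 18α + 391 = 0. The discriminant of x^2 - 18x + 391 is (-18)^2 - 4·(391) = 324 - 1564 = -1240, and 4·(-310) is not a perfect square in Q since -310 is squarefree and ≠ 1. Hence x^2 - 18x + 391 is irreducible over Q and is the minimal polynomial of α.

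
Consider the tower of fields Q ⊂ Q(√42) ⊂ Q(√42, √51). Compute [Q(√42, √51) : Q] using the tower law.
[Q(√42, √51) : Q] = 4

[Q(√42):Q] = 2 (min poly x^2 - 42, irreducible since 42 is squarefree > 1). For the top step, suppose √51 ∈ Q(√42), say √51 = c + d√42 with c, d ∈ Q. Squaring: 51 = c^2 + 42d^2 + 2cd√42. Since √42 ∉ Q this forces 2cd = 0. If d = 0 then √51 = c ∈ Q, contradicting 51 squarefree > 1. If c = 0 then 51 = 42d^2, so 42·51 = (42d)^2 is a perfect square in Q — but 42·51 = 2142 is not a perfect square (since 42 and 51 are distinct squarefree integers). Contradiction. Hence √51 ∉ Q(√42), so x^2 - 51 stays irreducible over Q(√42) and [Q(√42, √51) : Q(√42)] = 2. By the tower law, [Q(√42, √51) : Q] = 2 · 2 = 4.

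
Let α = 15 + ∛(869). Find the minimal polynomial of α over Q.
m_α(x) = x^3 - 45x^2 + 675x - 4244

Set β = α - 15 = ∛(869), so β^3 = 869. Then (α - 15)^3 - 869 = 0, i.e. α is a root of g(x) = (x - 15)^3 - 869 = x^3 - 45x^2 + 675x - 4244. Since g(x) = h(x - 15) where h(x) = x^3 - 869, and h is irreducible over Q (because 869 is not a perfect cube, so h has no rational root, and a monic cubic with no rational root is irreducible), g is also irreducible (irreducibility is preserved under the substitution x → x - 15). Hence m_α(x) = x^3 - 45x^2 + 675x - 4244.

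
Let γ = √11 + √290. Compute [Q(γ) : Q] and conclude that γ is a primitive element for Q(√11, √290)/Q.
[Q(γ) : Q] = 4 (equivalently, Q(γ) = Q(√11, √290))

Obviously Q(γ) ⊆ Q(√11, √290), and [Q(√11, √290):Q] = 4 (since 11, 290 are distinct squarefree integers > 1 with 3190 not a perfect square). To show equality we compute the minimal polynomial of γ. From γ = √11 + √290: γ^2 = 11 + 2√(3190) + 290 = 301 + 2√(3190), so γ^2 - 301 = 2√(3190); squaring, (γ^2 - 301)^2 = 4·3190, i.e. γ^4 - 602γ^2 + 90601 - 12760 = 0, i.e. γ^4 - 602γ^2 + 77841 = 0. So γ is a root of x^4 - 602x^2 + 77841. This polynomial is irreducible over Q: it has no rational root (each ±√11 ± √290 is irrational), and any factorization into two quadratics over Q would force √(3190) ∈ Q (pairing opposite roots) or √11, √290 ∈ Q (other pairings), all impossible. Hence [Q(γ):Q] = 4 = [Q(√11, √290):Q], so Q(γ) = Q(√11, √290).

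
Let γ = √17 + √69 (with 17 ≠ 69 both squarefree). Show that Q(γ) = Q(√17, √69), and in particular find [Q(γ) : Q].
[Q(γ) : Q] = 4 (equivalently, Q(γ) = Q(√17, √69))

Obviously Q(γ) ⊆ Q(√17, √69), and [Q(√17, √69):Q] = 4 (since 17, 69 are distinct squarefree integers > 1 with 1173 not a perfect square). To show equality we compute the minimal polynomial of γ. From γ = √17 + √69: γ^2 = 17 + 2√(1173) + 69 = 86 + 2√(1173), so γ^2 - 86 = 2√(1173); squaring, (γ^2 - 86)^2 = 4·1173, i.e. γ^4 - 172γ^2 + 7396 - 4692 = 0, i.e. γ^4 - 172γ^2 + 2704 = 0. So γ is a root of x^4 - 172x^2 + 2704. This polynomial is irreducible over Q: it has no rational root (each ±√17 ± √69 is irrational), and any factorization into two quadratics over Q would force √(1173) ∈ Q (pairing opposite roots) or √17, √69 ∈ Q (other pairings), all impossible. Hence [Q(γ):Q] = 4 = [Q(√17, √69):Q], so Q(γ) = Q(√17, √69).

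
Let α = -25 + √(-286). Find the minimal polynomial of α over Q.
m_α(x) = x^2 + 50x + 911

From α + 25 = √(-286), squaring gives (α + 25)^2 = -286, i.e. α^2 + 50α + 625 = -286, so α^2 + 50α + 911 = 0. The discriminant of x^2 + 50x + 911 is (50)^2 - 4·(911) = 2500 - 3644 = -1144, and 4·(-286) is not a perfect square in Q since -286 is squarefree and ≠ 1. Hence x^2 + 50x + 911 is irreducible over Q and is the minimal polynomial of α.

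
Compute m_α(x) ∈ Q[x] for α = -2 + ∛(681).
m_α(x) = x^3 + 6x^2 + 12x - 673

Set β = α + 2 = ∛(681), so β^3 = 681. Then (α + 2)^3 - 681 = 0, i.e. α is a root of g(x) = (x + 2)^3 - 681 = x^3 + 6x^2 + 12x - 673. Since g(x) = h(x + 2) where h(x) = x^3 - 681, and h is irreducible over Q (because 681 is not a perfect cube, so h has no rational root, and a monic cubic with no rational root is irreducible), g is also irreducible (irreducibility is preserved under the substitution x → x + 2). Hence m_α(x) = x^3 + 6x^2 + 12x - 673.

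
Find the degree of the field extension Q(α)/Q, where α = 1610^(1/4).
[Q(α):Q] = 4

α is a root of x^4 - 1610. By Eisenstein's criterion at the prime p = 2 (which divides the constant term 1610 but p^2 = 4 does not, since 1610 is squarefree), x^4 - 1610 is irreducible over Q. Hence [Q(α):Q] = 4.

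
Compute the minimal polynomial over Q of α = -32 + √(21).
m_α(x) = x^2 + 64x + 1003

From α + 32 = √(21), squaring gives (α + 32)^2 = 21, i.e. α^2 + 64α + 1024 = 21, so α^2 + 64α + 1003 = 0. The discriminant of x^2 + 64x + 1003 is (64)^2 - 4·(1003) = 4096 - 4012 = 84, and 4·(21) is not a perfect square in Q since 21 is squarefree and ≠ 1. Hence x^2 + 64x + 1003 is irreducible over Q and is the minimal polynomial of α.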